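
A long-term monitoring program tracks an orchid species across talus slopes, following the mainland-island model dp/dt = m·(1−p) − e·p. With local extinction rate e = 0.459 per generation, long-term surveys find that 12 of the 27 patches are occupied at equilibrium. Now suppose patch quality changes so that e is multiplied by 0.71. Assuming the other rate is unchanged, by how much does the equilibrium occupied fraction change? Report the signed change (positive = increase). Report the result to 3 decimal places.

0.085

Observed p* = 12/27 = 0.44444.
Balance m(1−p*) = e·p* gives m = e·p*/(1−p*) = 0.459×0.44444/0.55556 = 0.36719.
New p* = m/(m+e) = 0.36719/(0.36719+0.32589) = 0.52979.
Δp* = 0.52979 − 0.44444 = +0.08535.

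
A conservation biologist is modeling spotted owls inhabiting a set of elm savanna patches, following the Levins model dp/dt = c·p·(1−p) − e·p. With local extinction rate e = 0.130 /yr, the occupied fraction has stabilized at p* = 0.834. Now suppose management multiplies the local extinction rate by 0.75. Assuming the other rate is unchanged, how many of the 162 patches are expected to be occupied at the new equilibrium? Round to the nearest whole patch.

Balance c(1−p*) = e gives c = e/(1 − 0.83400) = 0.130/0.16600 = 0.78313.
New p* = 1 − e/c = 1 − 0.09750/0.78313 = 0.87550.
Expected occupied = 162 × 0.87550 = 141.83 ≈ 142.

142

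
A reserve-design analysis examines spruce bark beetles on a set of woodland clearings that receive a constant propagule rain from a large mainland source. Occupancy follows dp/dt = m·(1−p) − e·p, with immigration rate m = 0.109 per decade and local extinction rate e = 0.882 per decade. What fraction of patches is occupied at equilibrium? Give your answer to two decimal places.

Setting dp/dt = 0: m − m·p* = e·p*, so m = (m+e)·p*.
p* = m/(m+e) = 0.109/(0.109+0.882) = 0.109/0.9910 = 0.1100.

0.11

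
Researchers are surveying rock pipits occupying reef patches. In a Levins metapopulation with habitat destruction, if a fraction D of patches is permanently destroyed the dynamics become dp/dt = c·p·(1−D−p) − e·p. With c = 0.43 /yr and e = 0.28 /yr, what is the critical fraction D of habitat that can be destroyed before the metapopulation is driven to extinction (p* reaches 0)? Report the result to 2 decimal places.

0.35

The nontrivial equilibrium is p* = (1−D) − e/c; extinction occurs when this hits zero.
So D_crit = 1 − e/c = 1 − 0.28/0.43 = 1 − 0.6512 = 0.3488.
Note this equals the original equilibrium occupancy — the Levins extinction-debt result.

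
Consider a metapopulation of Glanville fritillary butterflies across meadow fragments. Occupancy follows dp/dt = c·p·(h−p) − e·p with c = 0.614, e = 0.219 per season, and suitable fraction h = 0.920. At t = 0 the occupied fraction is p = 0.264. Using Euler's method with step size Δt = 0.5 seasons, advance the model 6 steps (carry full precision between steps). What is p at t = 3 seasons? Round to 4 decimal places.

0.4038

Update rule: p ← p + [c·p·(h−p) − e·p]·Δt with Δt = 0.5.
step 1: Δp = +0.02426, p = 0.28826
step 2: Δp = +0.02434, p = 0.31260
step 3: Δp = +0.02406, p = 0.33666
step 4: Δp = +0.02343, p = 0.36009
step 5: Δp = +0.02247, p = 0.38256
step 6: Δp = +0.02123, p = 0.40379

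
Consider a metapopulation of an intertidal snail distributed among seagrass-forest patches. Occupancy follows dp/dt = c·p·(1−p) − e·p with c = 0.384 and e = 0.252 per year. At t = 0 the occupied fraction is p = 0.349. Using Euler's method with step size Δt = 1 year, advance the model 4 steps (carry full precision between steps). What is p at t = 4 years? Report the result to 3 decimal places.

Update rule: p ← p + [c·p·(1−p) − e·p]·Δt with Δt = 1.
t = 1: p = 0.34900 + (-0.00070) = 0.34830
t = 2: p = 0.34830 + (-0.00061) = 0.34769
t = 3: p = 0.34769 + (-0.00053) = 0.34716
t = 4: p = 0.34716 + (-0.00045) = 0.34671

0.347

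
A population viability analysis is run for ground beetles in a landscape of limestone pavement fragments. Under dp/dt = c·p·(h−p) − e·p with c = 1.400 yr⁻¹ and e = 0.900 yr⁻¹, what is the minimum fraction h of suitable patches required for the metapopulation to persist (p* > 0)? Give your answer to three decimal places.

p* = h − e/c is positive only when h > e/c.
h_min = e/c = 0.900/1.400 = 0.6429.

0.643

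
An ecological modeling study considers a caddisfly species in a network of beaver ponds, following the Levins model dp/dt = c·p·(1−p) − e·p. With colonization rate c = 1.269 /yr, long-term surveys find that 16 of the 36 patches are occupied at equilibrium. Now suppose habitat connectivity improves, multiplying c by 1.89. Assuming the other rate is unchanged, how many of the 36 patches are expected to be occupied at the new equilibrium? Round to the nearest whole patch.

25

Observed p* = 16/36 = 0.44444.
Balance c(1−p*) = e gives e = 1.269×(1 − 0.44444) = 0.70501.
New p* = 1 − e/c = 1 − 0.70501/2.39841 = 0.70605.
Expected occupied = 36 × 0.70605 = 25.42 ≈ 25.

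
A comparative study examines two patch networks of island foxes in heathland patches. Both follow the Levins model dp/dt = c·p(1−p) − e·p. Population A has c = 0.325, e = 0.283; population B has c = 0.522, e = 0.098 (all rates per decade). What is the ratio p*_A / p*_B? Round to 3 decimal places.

A: p*_A = 1 − 0.283/0.325 = 0.1292.
B: p*_B = 1 − 0.098/0.522 = 0.8123.
p*_A / p*_B = 0.1292/0.8123 = 0.1591.

0.159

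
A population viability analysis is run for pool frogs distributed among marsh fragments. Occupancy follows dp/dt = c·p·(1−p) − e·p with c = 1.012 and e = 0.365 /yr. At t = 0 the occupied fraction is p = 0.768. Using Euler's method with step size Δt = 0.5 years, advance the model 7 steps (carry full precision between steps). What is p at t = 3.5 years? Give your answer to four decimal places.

0.6458

Update rule: p ← p + [c·p·(1−p) − e·p]·Δt with Δt = 0.5.
p: 0.76800 → 0.71800  (Δp = -0.05000)
p: 0.71800 → 0.68942  (Δp = -0.02858)
p: 0.68942 → 0.67194  (Δp = -0.01747)
p: 0.67194 → 0.66085  (Δp = -0.01109)
p: 0.66085 → 0.65366  (Δp = -0.00720)
p: 0.65366 → 0.64892  (Δp = -0.00474)
p: 0.64892 → 0.64577  (Δp = -0.00315)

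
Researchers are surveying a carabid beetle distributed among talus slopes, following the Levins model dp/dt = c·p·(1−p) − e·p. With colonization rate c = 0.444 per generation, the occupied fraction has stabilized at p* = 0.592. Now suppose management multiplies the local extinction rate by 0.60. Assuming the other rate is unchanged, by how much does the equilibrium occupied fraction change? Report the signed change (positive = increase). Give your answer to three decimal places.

Balance c(1−p*) = e gives e = 0.444×(1 − 0.59200) = 0.18115.
New p* = 1 − e/c = 1 − 0.10869/0.44400 = 0.75520.
Δp* = 0.75520 − 0.59200 = +0.16320.

0.163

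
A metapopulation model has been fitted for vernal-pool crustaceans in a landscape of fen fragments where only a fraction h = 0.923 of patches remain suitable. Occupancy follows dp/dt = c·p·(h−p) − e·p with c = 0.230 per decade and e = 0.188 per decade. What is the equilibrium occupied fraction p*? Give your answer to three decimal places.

0.106

Setting dp/dt = 0 and dividing by p* gives c·(h−p*) = e.
So p* = h − e/c = 0.923 − 0.188/0.230 = 0.923 − 0.8174 = 0.1056.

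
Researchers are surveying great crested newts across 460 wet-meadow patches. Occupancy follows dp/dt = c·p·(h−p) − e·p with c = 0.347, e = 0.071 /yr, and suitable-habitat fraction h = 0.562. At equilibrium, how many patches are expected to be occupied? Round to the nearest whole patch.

p* = h − e/c = 0.562 − 0.2046 = 0.3574.
Expected occupied patches = N × p* = 460 × 0.3574 = 164.40 ≈ 164.

164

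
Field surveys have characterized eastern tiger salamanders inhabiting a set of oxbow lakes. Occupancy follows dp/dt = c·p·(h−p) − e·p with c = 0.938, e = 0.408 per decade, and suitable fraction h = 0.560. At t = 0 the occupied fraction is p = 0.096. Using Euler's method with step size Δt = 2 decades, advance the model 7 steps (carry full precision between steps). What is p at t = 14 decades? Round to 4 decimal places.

Update rule: p ← p + [c·p·(h−p) − e·p]·Δt with Δt = 2.
  1  |  dp/dt·Δt = +0.005229  |  p_1 = 0.101229
  2  |  dp/dt·Δt = +0.004520  |  p_2 = 0.105749
  3  |  dp/dt·Δt = +0.003825  |  p_3 = 0.109574
  4  |  dp/dt·Δt = +0.003177  |  p_4 = 0.112752
  5  |  dp/dt·Δt = +0.002598  |  p_5 = 0.115349
  6  |  dp/dt·Δt = +0.002095  |  p_6 = 0.117445
  7  |  dp/dt·Δt = +0.001672  |  p_7 = 0.119116

0.1191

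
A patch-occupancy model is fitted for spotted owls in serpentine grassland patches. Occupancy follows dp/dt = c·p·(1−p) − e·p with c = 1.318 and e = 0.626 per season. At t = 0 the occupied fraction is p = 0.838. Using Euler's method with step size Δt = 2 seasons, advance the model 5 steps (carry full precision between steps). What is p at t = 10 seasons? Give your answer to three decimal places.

0.520

Update rule: p ← p + [c·p·(1−p) − e·p]·Δt with Δt = 2.
  1  |  dp/dt·Δt = -0.691323  |  p_1 = 0.146677
  2  |  dp/dt·Δt = +0.146290  |  p_2 = 0.292966
  3  |  dp/dt·Δt = +0.179219  |  p_3 = 0.472186
  4  |  dp/dt·Δt = +0.065784  |  p_4 = 0.537970
  5  |  dp/dt·Δt = -0.018339  |  p_5 = 0.519631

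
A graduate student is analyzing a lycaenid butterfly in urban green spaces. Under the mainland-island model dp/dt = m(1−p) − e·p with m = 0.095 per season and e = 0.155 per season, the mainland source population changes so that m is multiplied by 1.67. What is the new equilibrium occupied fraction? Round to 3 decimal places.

0.506

Before: p* = 0.095/(0.095+0.155) = 0.3800.
After: m = 0.15865, e = 0.155; p* = 0.15865/0.3136 = 0.5058.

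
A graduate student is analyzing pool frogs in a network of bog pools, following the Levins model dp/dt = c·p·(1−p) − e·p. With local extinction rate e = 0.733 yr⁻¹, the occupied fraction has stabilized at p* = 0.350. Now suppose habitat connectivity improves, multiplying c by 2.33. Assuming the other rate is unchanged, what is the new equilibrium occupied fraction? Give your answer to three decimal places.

Balance c(1−p*) = e gives c = e/(1 − 0.35000) = 0.733/0.65000 = 1.12769.
New p* = 1 − e/c = 1 − 0.73300/2.62752 = 0.72103.

0.721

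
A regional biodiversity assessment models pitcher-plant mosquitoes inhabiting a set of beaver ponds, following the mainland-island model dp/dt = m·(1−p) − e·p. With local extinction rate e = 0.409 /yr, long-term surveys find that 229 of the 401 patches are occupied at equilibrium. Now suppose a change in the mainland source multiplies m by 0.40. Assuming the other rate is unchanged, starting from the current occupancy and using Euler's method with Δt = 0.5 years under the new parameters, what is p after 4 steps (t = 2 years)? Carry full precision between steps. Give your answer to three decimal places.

0.397

Observed p* = 229/401 = 0.57107.
Balance m(1−p*) = e·p* gives m = e·p*/(1−p*) = 0.409×0.57107/0.42893 = 0.54454.
Starting from p₀ = 0.57107; update p ← p + (dp/dt)·Δt with the new parameters.
  1  |  dp/dt·Δt = -0.070071  |  p_1 = 0.501002
  2  |  dp/dt·Δt = -0.048110  |  p_2 = 0.452892
  3  |  dp/dt·Δt = -0.033032  |  p_3 = 0.419860
  4  |  dp/dt·Δt = -0.022679  |  p_4 = 0.397181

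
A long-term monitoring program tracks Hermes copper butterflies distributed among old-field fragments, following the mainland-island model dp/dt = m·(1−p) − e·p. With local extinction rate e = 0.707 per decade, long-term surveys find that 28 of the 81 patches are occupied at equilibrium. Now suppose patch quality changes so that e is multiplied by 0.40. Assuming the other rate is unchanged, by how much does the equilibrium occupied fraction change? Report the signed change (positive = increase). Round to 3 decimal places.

0.223

Observed p* = 28/81 = 0.34568.
Balance m(1−p*) = e·p* gives m = e·p*/(1−p*) = 0.707×0.34568/0.65432 = 0.37351.
New p* = m/(m+e) = 0.37351/(0.37351+0.28280) = 0.56911.
Δp* = 0.56911 − 0.34568 = +0.22343.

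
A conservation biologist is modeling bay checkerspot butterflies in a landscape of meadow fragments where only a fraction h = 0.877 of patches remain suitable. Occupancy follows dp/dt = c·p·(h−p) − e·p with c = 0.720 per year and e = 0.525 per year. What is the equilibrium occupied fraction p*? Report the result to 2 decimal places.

0.15

Setting dp/dt = 0 and dividing by p* gives c·(h−p*) = e.
So p* = h − e/c = 0.877 − 0.525/0.720 = 0.877 − 0.7292 = 0.1478.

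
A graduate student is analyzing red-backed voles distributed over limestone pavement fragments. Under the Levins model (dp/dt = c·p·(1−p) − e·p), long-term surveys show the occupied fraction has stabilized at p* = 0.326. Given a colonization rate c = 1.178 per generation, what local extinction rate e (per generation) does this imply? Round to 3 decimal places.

At equilibrium c(1−p*) = e.
e = 1.178 × (1 − 0.326) = 1.178 × 0.6740 = 0.7940.

0.794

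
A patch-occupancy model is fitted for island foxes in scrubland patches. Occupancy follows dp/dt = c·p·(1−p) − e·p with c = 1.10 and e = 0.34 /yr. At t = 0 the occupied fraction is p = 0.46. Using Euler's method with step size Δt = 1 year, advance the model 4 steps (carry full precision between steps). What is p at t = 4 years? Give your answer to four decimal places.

Update rule: p ← p + [c·p·(1−p) − e·p]·Δt with Δt = 1.
  1  |  dp/dt·Δt = +0.116840  |  p_1 = 0.576840
  2  |  dp/dt·Δt = +0.072380  |  p_2 = 0.649220
  3  |  dp/dt·Δt = +0.029772  |  p_3 = 0.678992
  4  |  dp/dt·Δt = +0.008901  |  p_4 = 0.687893

0.6879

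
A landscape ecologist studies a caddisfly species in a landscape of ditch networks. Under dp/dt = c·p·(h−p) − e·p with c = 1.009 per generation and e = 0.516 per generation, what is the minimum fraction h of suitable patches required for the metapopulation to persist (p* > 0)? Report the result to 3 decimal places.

0.511

p* = h − e/c is positive only when h > e/c.
h_min = e/c = 0.516/1.009 = 0.5114.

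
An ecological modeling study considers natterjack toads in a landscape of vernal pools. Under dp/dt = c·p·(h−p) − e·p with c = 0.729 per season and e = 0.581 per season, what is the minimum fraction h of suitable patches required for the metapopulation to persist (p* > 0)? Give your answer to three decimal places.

p* = h − e/c is positive only when h > e/c.
h_min = e/c = 0.581/0.729 = 0.7970.

0.797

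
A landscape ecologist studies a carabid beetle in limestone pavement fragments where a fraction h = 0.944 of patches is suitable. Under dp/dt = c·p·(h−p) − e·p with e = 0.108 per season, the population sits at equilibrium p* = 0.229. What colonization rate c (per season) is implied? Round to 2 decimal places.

0.15

At equilibrium c(h−p*) = e, so c = e/(h−p*).
c = 0.108/(0.944 − 0.229) = 0.108/0.7150 = 0.1510.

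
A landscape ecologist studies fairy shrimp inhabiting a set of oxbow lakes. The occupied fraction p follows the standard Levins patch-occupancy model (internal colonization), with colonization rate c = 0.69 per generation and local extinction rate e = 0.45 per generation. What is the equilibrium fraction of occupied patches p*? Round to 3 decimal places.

0.348

At equilibrium, colonization balances extinction: c·p*·(1−p*) = e·p*.
So p* = 1 − e/c = 1 − 0.45/0.69 = 1 − 0.6522 = 0.3478.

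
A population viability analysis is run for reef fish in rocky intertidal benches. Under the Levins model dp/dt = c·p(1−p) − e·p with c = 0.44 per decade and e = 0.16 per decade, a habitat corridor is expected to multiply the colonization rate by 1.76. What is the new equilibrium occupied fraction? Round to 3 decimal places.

Before: p* = 1 − 0.16/0.44 = 0.6364.
After the change, c = 0.7744, e = 0.16, so p* = 1 − 0.16/0.7744 = 0.7934.

0.793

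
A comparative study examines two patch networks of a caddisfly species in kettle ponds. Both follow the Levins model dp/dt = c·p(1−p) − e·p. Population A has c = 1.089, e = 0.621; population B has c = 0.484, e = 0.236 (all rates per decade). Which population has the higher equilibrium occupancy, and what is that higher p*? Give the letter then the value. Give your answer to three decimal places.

A: p*_A = 1 − 0.621/1.089 = 0.4298.
B: p*_B = 1 − 0.236/0.484 = 0.5124.
B is higher at 0.5124.

B, 0.512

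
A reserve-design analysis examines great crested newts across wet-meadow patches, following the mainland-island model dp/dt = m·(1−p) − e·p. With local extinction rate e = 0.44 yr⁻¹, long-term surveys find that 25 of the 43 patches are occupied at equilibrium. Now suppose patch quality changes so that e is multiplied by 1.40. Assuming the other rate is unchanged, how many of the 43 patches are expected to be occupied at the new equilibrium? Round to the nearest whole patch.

Observed p* = 25/43 = 0.58140.
Balance m(1−p*) = e·p* gives m = e·p*/(1−p*) = 0.44×0.58140/0.41860 = 0.61112.
New p* = m/(m+e) = 0.61112/(0.61112+0.61600) = 0.49801.
Expected occupied = 43 × 0.49801 = 21.41 ≈ 21.

21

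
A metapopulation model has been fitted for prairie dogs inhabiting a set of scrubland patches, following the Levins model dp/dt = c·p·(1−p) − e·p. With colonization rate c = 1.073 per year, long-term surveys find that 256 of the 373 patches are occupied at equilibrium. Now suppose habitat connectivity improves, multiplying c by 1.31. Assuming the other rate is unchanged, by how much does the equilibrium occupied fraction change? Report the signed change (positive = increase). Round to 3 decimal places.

0.074

Observed p* = 256/373 = 0.68633.
Balance c(1−p*) = e gives e = 1.073×(1 − 0.68633) = 0.33657.
New p* = 1 − e/c = 1 − 0.33657/1.40563 = 0.76056.
Δp* = 0.76056 − 0.68633 = +0.07423.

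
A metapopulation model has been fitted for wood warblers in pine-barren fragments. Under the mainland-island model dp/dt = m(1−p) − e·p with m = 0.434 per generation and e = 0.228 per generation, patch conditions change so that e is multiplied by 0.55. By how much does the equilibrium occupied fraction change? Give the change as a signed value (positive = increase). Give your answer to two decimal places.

Before: p* = 0.434/(0.434+0.228) = 0.6556.
After: m = 0.434, e = 0.1254; p* = 0.434/0.5594 = 0.7758.
Δp* = 0.7758 − 0.6556 = +0.1202.

0.12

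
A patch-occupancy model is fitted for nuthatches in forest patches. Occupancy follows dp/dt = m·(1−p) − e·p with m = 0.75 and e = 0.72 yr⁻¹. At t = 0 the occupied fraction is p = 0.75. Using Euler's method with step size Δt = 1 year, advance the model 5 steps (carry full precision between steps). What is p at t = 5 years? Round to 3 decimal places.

0.505

Update rule: p ← p + [m·(1−p) − e·p]·Δt with Δt = 1.
t = 1: p = 0.75000 + (-0.35250) = 0.39750
t = 2: p = 0.39750 + (+0.16568) = 0.56317
t = 3: p = 0.56317 + (-0.07787) = 0.48531
t = 4: p = 0.48531 + (+0.03660) = 0.52191
t = 5: p = 0.52191 + (-0.01720) = 0.50470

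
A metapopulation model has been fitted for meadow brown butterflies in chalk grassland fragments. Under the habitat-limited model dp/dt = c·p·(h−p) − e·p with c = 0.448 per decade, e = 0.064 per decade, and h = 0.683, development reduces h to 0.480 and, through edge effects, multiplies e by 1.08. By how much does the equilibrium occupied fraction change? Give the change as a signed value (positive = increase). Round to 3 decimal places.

Before: p* = h − e/c = 0.683 − 0.064/0.448 = 0.683 − 0.1429 = 0.5401.
After: c = 0.448, e = 0.06912, h = 0.480; p* = 0.480 − 0.06912/0.448 = 0.3257.
Δp* = 0.3257 − 0.5401 = -0.2144.

-0.214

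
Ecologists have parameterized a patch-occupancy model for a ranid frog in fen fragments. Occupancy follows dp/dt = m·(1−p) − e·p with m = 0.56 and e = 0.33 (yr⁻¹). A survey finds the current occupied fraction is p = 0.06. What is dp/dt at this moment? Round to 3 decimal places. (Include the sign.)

Colonization term: m·(1−p) = 0.56×0.9400 = 0.52640.
Extinction term: e·p = 0.01980.
dp/dt = 0.52640 − 0.01980 = 0.50660.

0.507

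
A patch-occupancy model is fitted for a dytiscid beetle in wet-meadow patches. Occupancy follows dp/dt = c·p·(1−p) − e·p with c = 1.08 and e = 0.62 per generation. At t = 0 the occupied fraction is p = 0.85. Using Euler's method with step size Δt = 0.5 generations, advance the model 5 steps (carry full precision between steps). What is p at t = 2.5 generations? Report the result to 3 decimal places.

Update rule: p ← p + [c·p·(1−p) − e·p]·Δt with Δt = 0.5.
  1  |  dp/dt·Δt = -0.194650  |  p_1 = 0.655350
  2  |  dp/dt·Δt = -0.081191  |  p_2 = 0.574159
  3  |  dp/dt·Δt = -0.045959  |  p_3 = 0.528200
  4  |  dp/dt·Δt = -0.029171  |  p_4 = 0.499029
  5  |  dp/dt·Δt = -0.019699  |  p_5 = 0.479329

0.479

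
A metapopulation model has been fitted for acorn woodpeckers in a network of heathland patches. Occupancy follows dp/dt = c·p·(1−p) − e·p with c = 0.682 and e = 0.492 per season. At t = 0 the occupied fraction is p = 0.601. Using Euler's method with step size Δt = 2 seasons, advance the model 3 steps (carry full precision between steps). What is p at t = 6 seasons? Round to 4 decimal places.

Update rule: p ← p + [c·p·(1−p) − e·p]·Δt with Δt = 2.
t = 2: p = 0.60100 + (-0.26430) = 0.33670
t = 4: p = 0.33670 + (-0.02669) = 0.31001
t = 6: p = 0.31001 + (-0.01329) = 0.29673

0.2967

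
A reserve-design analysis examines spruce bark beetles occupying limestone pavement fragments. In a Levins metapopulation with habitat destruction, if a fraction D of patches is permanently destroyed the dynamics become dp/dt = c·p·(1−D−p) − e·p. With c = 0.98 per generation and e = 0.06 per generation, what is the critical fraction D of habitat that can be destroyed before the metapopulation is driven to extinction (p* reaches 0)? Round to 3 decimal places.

The nontrivial equilibrium is p* = (1−D) − e/c; extinction occurs when this hits zero.
So D_crit = 1 − e/c = 1 − 0.06/0.98 = 1 − 0.0612 = 0.9388.
Note this equals the original equilibrium occupancy — the Levins extinction-debt result.

0.939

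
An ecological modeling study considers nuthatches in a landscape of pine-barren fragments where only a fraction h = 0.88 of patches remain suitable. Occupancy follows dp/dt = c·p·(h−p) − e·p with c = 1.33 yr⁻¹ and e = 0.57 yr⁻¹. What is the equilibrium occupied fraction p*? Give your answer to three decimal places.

Setting dp/dt = 0 and dividing by p* gives c·(h−p*) = e.
So p* = h − e/c = 0.88 − 0.57/1.33 = 0.88 − 0.4286 = 0.4514.

0.451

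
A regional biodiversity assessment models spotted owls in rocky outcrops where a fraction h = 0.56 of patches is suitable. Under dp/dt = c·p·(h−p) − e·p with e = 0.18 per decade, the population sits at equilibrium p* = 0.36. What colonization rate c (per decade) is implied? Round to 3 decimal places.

0.900

At equilibrium c(h−p*) = e, so c = e/(h−p*).
c = 0.18/(0.56 − 0.36) = 0.18/0.2000 = 0.9000.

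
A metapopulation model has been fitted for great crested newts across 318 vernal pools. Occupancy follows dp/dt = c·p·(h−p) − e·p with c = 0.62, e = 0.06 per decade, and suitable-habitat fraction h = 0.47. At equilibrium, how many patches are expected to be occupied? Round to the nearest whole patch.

p* = h − e/c = 0.47 − 0.0968 = 0.3732.
Expected occupied patches = N × p* = 318 × 0.3732 = 118.69 ≈ 119.

119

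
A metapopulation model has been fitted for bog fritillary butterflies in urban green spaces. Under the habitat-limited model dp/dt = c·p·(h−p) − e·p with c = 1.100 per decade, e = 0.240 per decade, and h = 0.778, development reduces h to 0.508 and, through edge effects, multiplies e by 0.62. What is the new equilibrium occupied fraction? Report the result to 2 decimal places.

0.37

Before: p* = h − e/c = 0.778 − 0.240/1.100 = 0.778 − 0.2182 = 0.5598.
After: c = 1.1, e = 0.1488, h = 0.508; p* = 0.508 − 0.1488/1.1 = 0.3727.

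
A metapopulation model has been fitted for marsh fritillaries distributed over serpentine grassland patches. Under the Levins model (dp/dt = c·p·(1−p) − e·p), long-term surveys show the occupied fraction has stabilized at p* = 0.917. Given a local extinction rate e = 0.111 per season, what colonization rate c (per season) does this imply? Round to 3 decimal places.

At equilibrium c(1−p*) = e, so c = e/(1−p*).
c = 0.111/(1 − 0.917) = 0.111/0.0830 = 1.3373.

1.337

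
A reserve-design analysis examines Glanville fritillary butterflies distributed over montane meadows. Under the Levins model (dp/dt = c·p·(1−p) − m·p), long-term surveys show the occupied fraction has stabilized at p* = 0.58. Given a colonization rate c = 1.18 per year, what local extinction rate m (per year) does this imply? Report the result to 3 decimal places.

At equilibrium c(1−p*) = m.
m = 1.18 × (1 − 0.58) = 1.18 × 0.4200 = 0.4956.

0.496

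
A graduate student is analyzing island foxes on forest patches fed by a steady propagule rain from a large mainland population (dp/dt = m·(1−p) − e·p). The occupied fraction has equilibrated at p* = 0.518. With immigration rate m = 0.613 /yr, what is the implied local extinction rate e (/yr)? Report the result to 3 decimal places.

0.570

At equilibrium m(1−p*) = e·p*, so e = m(1−p*)/p*.
e = 0.613 × 0.4820 / 0.518 = 0.5704.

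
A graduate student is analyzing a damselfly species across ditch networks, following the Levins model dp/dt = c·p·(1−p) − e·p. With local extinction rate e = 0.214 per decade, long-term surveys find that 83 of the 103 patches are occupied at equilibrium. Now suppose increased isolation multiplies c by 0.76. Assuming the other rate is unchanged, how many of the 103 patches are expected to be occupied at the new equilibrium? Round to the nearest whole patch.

77

Observed p* = 83/103 = 0.80583.
Balance c(1−p*) = e gives c = e/(1 − 0.80583) = 0.214/0.19417 = 1.10213.
New p* = 1 − e/c = 1 − 0.21400/0.83762 = 0.74451.
Expected occupied = 103 × 0.74451 = 76.68 ≈ 77.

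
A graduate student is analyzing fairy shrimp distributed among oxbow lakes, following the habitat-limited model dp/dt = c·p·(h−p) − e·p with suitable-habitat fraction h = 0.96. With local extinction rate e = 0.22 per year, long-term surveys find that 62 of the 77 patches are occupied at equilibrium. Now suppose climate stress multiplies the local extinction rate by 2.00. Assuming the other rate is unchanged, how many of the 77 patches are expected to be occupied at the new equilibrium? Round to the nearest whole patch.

Observed p* = 62/77 = 0.80519.
Balance c(h−p*) = e gives c = e/(0.96 − 0.80519) = 0.22/0.15481 = 1.42110.
New p* = 0.96 − e/c = 0.96 − 0.44000/1.42110 = 0.65038.
Expected occupied = 77 × 0.65038 = 50.08 ≈ 50.

50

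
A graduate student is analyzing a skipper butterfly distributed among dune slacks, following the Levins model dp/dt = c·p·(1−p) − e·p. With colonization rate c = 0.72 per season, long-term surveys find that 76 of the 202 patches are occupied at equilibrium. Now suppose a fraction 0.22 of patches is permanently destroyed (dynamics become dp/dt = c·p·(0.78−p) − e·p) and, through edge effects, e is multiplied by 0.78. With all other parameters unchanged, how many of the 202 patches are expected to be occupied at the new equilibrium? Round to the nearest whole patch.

Observed p* = 76/202 = 0.37624.
Balance c(1−p*) = e gives e = 0.72×(1 − 0.37624) = 0.44911.
New p* = 0.78 − e/c = 0.78 − 0.35031/0.72000 = 0.29346.
Expected occupied = 202 × 0.29346 = 59.28 ≈ 59.

59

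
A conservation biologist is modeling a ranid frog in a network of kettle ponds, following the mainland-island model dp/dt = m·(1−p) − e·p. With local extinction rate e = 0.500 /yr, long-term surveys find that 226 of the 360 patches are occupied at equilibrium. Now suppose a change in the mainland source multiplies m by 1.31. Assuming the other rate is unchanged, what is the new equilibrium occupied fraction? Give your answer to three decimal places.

Observed p* = 226/360 = 0.62778.
Balance m(1−p*) = e·p* gives m = e·p*/(1−p*) = 0.500×0.62778/0.37222 = 0.84329.
New p* = m/(m+e) = 1.10471/(1.10471+0.50000) = 0.68842.

0.688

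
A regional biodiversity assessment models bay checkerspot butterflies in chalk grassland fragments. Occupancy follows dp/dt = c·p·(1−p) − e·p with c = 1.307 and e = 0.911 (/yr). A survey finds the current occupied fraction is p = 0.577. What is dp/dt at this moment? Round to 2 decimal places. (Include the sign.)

-0.21

Colonization term: c·p·(1−p) = 1.307×0.577×0.4230 = 0.31900.
Extinction term: e·p = 0.52565.
dp/dt = 0.31900 − 0.52565 = -0.20665.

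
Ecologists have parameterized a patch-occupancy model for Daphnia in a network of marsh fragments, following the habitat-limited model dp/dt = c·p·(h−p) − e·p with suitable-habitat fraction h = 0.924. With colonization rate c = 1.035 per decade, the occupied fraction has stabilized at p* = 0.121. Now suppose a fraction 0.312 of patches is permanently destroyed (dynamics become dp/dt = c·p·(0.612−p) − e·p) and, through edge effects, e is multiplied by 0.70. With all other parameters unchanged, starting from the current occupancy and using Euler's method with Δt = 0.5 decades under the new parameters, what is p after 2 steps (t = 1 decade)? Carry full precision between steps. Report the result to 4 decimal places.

Balance c(h−p*) = e gives e = 1.035×(0.924 − 0.12100) = 0.83110.
Starting from p₀ = 0.12100; update p ← p + (dp/dt)·Δt with the new parameters.
step 1: Δp = -0.00445, p = 0.11655
step 2: Δp = -0.00402, p = 0.11253

0.1125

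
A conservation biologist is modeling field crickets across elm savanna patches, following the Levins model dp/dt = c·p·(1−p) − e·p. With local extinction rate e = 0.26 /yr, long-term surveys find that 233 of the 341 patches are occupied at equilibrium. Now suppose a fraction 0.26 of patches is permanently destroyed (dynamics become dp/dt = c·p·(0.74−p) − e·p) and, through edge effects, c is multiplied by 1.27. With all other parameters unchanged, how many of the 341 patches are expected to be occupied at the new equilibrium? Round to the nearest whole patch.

167

Observed p* = 233/341 = 0.68328.
Balance c(1−p*) = e gives c = e/(1 − 0.68328) = 0.26/0.31672 = 0.82091.
New p* = 0.74 − e/c = 0.74 − 0.26000/1.04256 = 0.49061.
Expected occupied = 341 × 0.49061 = 167.30 ≈ 167.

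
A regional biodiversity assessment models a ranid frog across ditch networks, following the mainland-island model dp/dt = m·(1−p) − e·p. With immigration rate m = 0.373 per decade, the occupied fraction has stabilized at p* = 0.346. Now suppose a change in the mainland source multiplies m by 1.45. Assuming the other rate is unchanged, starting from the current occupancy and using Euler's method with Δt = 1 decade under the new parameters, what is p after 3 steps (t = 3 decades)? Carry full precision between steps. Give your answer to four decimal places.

Balance m(1−p*) = e·p* gives e = m(1−p*)/p* = 0.373×0.65400/0.34600 = 0.70503.
Starting from p₀ = 0.34600; update p ← p + (dp/dt)·Δt with the new parameters.
p: 0.34600 → 0.45577  (Δp = +0.10977)
p: 0.45577 → 0.42878  (Δp = -0.02699)
p: 0.42878 → 0.43542  (Δp = +0.00664)

0.4354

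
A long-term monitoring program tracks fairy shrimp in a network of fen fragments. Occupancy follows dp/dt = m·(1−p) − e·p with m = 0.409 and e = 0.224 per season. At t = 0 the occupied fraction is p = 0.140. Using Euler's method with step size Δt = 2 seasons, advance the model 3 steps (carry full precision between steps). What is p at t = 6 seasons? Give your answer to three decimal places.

Update rule: p ← p + [m·(1−p) − e·p]·Δt with Δt = 2.
p: 0.14000 → 0.78076  (Δp = +0.64076)
p: 0.78076 → 0.61032  (Δp = -0.17044)
p: 0.61032 → 0.65566  (Δp = +0.04534)

0.656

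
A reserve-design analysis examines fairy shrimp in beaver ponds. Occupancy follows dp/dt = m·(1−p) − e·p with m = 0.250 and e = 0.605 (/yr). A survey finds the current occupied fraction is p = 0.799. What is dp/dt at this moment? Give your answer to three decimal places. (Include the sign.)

Colonization term: m·(1−p) = 0.250×0.2010 = 0.05025.
Extinction term: e·p = 0.48340.
dp/dt = 0.05025 − 0.48340 = -0.43315.

-0.433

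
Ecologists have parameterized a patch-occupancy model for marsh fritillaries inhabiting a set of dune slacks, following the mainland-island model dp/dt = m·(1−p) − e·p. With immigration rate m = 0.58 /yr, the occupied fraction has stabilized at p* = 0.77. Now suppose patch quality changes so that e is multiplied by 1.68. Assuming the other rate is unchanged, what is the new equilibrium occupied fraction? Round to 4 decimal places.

0.6659

Balance m(1−p*) = e·p* gives e = m(1−p*)/p* = 0.58×0.23000/0.77000 = 0.17325.
New p* = m/(m+e) = 0.58000/(0.58000+0.29106) = 0.66586.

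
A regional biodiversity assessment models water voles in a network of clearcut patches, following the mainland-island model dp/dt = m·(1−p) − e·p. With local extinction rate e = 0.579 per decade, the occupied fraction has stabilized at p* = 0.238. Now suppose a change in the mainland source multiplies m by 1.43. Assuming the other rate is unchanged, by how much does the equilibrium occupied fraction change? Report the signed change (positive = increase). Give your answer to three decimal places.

0.071

Balance m(1−p*) = e·p* gives m = e·p*/(1−p*) = 0.579×0.23800/0.76200 = 0.18084.
New p* = m/(m+e) = 0.25860/(0.25860+0.57900) = 0.30874.
Δp* = 0.30874 − 0.23800 = +0.07074.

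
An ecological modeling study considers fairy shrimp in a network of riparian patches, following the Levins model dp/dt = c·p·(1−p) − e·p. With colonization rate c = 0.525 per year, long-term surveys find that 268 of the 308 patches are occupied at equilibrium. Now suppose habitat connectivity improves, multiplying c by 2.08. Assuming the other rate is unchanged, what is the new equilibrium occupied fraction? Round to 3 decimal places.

Observed p* = 268/308 = 0.87013.
Balance c(1−p*) = e gives e = 0.525×(1 − 0.87013) = 0.06818.
New p* = 1 − e/c = 1 − 0.06818/1.09200 = 0.93756.

0.938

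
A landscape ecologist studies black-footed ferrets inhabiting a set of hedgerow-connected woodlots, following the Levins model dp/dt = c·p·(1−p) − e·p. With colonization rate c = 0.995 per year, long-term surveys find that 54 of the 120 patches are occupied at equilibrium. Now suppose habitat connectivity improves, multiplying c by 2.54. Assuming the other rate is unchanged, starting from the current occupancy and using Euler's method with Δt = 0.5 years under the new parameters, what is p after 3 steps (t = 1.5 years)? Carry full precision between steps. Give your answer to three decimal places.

0.782

Observed p* = 54/120 = 0.45000.
Balance c(1−p*) = e gives e = 0.995×(1 − 0.45000) = 0.54725.
Starting from p₀ = 0.45000; update p ← p + (dp/dt)·Δt with the new parameters.
step 1: Δp = +0.18962, p = 0.63962
step 2: Δp = +0.11626, p = 0.75588
step 3: Δp = +0.02634, p = 0.78223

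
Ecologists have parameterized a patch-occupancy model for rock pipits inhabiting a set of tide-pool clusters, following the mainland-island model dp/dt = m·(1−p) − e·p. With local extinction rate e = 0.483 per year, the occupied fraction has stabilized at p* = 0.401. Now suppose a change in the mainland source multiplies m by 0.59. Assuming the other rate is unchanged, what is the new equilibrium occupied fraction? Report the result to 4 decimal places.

0.2831

Balance m(1−p*) = e·p* gives m = e·p*/(1−p*) = 0.483×0.40100/0.59900 = 0.32334.
New p* = m/(m+e) = 0.19077/(0.19077+0.48300) = 0.28314.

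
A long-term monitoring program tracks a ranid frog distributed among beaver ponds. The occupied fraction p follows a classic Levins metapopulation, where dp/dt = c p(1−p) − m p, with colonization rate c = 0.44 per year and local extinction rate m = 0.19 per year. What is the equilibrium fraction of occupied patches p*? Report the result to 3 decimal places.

Setting dp/dt = 0 and dividing through by p* gives c·(1−p*) = m.
So p* = 1 − m/c = 1 − 0.19/0.44 = 1 − 0.4318 = 0.5682.

0.568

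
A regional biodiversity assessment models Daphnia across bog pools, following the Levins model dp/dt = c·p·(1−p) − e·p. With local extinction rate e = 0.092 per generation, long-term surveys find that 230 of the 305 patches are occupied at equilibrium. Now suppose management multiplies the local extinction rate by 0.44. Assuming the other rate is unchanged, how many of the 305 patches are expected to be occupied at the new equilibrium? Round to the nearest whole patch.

Observed p* = 230/305 = 0.75410.
Balance c(1−p*) = e gives c = e/(1 − 0.75410) = 0.092/0.24590 = 0.37414.
New p* = 1 − e/c = 1 − 0.04048/0.37414 = 0.89181.
Expected occupied = 305 × 0.89181 = 272.00 ≈ 272.

272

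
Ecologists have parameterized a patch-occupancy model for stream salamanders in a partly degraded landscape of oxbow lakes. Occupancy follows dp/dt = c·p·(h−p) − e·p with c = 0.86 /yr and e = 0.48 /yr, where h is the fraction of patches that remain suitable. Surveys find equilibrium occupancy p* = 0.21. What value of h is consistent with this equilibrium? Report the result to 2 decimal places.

0.77

At equilibrium c(h−p*) = e, so h = p* + e/c.
h = 0.21 + 0.48/0.86 = 0.21 + 0.5581 = 0.7681.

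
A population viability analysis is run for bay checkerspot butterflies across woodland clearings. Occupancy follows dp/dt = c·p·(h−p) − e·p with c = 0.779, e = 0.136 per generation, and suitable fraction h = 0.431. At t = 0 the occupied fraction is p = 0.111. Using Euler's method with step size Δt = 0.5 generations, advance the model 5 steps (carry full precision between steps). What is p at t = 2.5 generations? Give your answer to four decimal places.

Update rule: p ← p + [c·p·(h−p) − e·p]·Δt with Δt = 0.5.
step 1: Δp = +0.00629, p = 0.11729
step 2: Δp = +0.00636, p = 0.12364
step 3: Δp = +0.00639, p = 0.13004
step 4: Δp = +0.00640, p = 0.13644
step 5: Δp = +0.00638, p = 0.14281

0.1428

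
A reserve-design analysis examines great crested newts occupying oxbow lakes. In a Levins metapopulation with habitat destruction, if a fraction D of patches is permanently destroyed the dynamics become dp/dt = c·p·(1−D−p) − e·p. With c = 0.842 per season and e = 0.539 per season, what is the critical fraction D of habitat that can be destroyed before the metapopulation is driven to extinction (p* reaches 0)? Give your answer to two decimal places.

The nontrivial equilibrium is p* = (1−D) − e/c; extinction occurs when this hits zero.
So D_crit = 1 − e/c = 1 − 0.539/0.842 = 1 − 0.6401 = 0.3599.
This equals the undisturbed p*, a classic result of Lande's extension.

0.36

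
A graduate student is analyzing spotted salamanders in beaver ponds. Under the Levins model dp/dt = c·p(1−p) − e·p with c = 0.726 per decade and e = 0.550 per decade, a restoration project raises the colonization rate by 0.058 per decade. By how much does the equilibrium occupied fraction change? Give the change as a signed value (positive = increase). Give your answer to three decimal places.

0.056

Before: p* = 1 − 0.550/0.726 = 0.2424.
After the change, c = 0.784, e = 0.55, so p* = 1 − 0.55/0.784 = 0.2985.
Δp* = 0.2985 − 0.2424 = +0.0560.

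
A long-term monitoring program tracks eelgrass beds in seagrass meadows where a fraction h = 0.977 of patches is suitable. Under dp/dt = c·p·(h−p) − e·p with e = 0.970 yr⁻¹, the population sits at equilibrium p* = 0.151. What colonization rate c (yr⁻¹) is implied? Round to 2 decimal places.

At equilibrium c(h−p*) = e, so c = e/(h−p*).
c = 0.970/(0.977 − 0.151) = 0.970/0.8260 = 1.1743.

1.17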